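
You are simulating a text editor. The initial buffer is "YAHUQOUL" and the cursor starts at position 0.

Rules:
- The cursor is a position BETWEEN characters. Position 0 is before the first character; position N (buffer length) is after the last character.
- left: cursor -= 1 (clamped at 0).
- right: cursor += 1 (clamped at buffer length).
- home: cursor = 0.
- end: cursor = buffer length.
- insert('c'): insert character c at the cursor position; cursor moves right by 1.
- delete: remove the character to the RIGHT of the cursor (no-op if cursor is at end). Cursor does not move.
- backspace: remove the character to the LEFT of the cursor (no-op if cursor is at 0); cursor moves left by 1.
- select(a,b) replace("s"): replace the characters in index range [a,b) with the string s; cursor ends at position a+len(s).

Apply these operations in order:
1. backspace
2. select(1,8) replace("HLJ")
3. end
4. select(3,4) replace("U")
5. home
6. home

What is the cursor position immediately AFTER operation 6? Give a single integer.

After op 1 (backspace): buf='YAHUQOUL' cursor=0
After op 2 (select(1,8) replace("HLJ")): buf='YHLJ' cursor=4
After op 3 (end): buf='YHLJ' cursor=4
After op 4 (select(3,4) replace("U")): buf='YHLU' cursor=4
After op 5 (home): buf='YHLU' cursor=0
After op 6 (home): buf='YHLU' cursor=0

Answer: 0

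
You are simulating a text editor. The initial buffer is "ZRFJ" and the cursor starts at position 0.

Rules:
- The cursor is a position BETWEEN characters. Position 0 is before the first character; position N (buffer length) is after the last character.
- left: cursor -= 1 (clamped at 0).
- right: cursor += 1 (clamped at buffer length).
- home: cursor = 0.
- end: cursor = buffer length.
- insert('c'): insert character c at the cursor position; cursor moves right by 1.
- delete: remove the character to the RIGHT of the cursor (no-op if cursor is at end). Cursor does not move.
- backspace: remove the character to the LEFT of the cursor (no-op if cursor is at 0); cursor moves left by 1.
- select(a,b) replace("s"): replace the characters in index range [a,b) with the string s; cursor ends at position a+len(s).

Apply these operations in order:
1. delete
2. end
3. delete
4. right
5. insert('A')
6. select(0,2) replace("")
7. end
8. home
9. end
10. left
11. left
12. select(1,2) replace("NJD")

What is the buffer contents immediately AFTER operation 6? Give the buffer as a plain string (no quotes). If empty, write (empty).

Answer: JA

Derivation:
After op 1 (delete): buf='RFJ' cursor=0
After op 2 (end): buf='RFJ' cursor=3
After op 3 (delete): buf='RFJ' cursor=3
After op 4 (right): buf='RFJ' cursor=3
After op 5 (insert('A')): buf='RFJA' cursor=4
After op 6 (select(0,2) replace("")): buf='JA' cursor=0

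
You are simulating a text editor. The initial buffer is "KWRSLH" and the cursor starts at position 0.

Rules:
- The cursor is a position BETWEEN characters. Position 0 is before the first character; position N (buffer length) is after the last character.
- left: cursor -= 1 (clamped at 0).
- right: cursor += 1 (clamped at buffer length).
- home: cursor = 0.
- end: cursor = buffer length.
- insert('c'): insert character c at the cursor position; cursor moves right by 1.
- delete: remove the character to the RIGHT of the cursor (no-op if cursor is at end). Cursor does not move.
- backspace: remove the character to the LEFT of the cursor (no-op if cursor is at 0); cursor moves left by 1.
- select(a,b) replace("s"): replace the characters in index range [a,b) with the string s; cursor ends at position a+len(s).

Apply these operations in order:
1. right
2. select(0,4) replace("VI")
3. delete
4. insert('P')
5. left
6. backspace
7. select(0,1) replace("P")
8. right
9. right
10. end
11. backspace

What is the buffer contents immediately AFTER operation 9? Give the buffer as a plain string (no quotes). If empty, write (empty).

After op 1 (right): buf='KWRSLH' cursor=1
After op 2 (select(0,4) replace("VI")): buf='VILH' cursor=2
After op 3 (delete): buf='VIH' cursor=2
After op 4 (insert('P')): buf='VIPH' cursor=3
After op 5 (left): buf='VIPH' cursor=2
After op 6 (backspace): buf='VPH' cursor=1
After op 7 (select(0,1) replace("P")): buf='PPH' cursor=1
After op 8 (right): buf='PPH' cursor=2
After op 9 (right): buf='PPH' cursor=3

Answer: PPH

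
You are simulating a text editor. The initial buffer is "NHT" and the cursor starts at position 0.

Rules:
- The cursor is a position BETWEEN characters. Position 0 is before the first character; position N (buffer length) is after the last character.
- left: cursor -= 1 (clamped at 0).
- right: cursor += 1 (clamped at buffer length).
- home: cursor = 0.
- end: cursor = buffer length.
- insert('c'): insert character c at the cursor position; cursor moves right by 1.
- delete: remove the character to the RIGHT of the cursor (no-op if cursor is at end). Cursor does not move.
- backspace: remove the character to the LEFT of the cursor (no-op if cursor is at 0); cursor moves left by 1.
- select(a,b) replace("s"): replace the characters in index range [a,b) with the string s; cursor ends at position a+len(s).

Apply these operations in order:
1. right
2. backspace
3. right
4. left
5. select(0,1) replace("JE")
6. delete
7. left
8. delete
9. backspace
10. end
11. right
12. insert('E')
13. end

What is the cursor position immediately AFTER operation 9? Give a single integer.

Answer: 0

Derivation:
After op 1 (right): buf='NHT' cursor=1
After op 2 (backspace): buf='HT' cursor=0
After op 3 (right): buf='HT' cursor=1
After op 4 (left): buf='HT' cursor=0
After op 5 (select(0,1) replace("JE")): buf='JET' cursor=2
After op 6 (delete): buf='JE' cursor=2
After op 7 (left): buf='JE' cursor=1
After op 8 (delete): buf='J' cursor=1
After op 9 (backspace): buf='(empty)' cursor=0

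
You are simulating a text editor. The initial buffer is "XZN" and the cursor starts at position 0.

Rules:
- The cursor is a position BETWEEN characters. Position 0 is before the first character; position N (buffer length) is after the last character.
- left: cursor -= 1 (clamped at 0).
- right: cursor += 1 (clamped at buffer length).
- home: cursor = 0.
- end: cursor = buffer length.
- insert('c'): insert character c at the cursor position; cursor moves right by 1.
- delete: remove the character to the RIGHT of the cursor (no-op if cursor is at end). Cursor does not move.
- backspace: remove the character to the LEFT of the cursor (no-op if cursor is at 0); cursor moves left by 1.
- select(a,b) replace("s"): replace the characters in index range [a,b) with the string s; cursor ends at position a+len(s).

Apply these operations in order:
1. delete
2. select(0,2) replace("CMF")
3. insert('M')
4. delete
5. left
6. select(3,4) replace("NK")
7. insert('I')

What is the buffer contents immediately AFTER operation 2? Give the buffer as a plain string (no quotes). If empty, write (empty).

After op 1 (delete): buf='ZN' cursor=0
After op 2 (select(0,2) replace("CMF")): buf='CMF' cursor=3

Answer: CMF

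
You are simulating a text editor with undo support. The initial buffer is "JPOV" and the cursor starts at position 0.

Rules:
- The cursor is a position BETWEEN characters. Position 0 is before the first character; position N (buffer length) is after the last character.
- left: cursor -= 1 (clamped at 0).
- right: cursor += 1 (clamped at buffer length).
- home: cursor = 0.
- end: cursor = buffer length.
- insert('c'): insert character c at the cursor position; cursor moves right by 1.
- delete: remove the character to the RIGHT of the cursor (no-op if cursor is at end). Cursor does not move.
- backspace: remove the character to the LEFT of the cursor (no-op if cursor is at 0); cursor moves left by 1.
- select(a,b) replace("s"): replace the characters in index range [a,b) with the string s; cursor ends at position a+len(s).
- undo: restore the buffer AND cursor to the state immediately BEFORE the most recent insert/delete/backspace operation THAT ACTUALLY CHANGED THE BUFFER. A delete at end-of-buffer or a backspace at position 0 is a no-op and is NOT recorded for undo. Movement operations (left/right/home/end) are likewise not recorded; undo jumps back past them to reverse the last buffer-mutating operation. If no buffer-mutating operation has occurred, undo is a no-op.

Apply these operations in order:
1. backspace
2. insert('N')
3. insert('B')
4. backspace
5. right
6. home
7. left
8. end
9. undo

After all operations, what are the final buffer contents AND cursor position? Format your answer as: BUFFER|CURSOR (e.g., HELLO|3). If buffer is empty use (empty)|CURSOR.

Answer: NBJPOV|2

Derivation:
After op 1 (backspace): buf='JPOV' cursor=0
After op 2 (insert('N')): buf='NJPOV' cursor=1
After op 3 (insert('B')): buf='NBJPOV' cursor=2
After op 4 (backspace): buf='NJPOV' cursor=1
After op 5 (right): buf='NJPOV' cursor=2
After op 6 (home): buf='NJPOV' cursor=0
After op 7 (left): buf='NJPOV' cursor=0
After op 8 (end): buf='NJPOV' cursor=5
After op 9 (undo): buf='NBJPOV' cursor=2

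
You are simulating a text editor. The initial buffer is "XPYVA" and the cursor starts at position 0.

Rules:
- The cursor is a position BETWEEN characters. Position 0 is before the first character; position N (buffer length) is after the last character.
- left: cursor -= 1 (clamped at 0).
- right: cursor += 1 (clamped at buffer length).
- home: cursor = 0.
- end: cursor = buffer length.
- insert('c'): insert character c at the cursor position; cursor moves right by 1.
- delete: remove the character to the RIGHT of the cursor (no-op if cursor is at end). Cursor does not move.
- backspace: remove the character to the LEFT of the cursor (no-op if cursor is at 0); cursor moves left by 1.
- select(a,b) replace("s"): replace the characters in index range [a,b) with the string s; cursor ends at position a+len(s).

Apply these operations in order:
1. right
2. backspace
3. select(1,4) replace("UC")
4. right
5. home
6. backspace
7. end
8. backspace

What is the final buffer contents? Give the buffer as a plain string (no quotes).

After op 1 (right): buf='XPYVA' cursor=1
After op 2 (backspace): buf='PYVA' cursor=0
After op 3 (select(1,4) replace("UC")): buf='PUC' cursor=3
After op 4 (right): buf='PUC' cursor=3
After op 5 (home): buf='PUC' cursor=0
After op 6 (backspace): buf='PUC' cursor=0
After op 7 (end): buf='PUC' cursor=3
After op 8 (backspace): buf='PU' cursor=2

Answer: PU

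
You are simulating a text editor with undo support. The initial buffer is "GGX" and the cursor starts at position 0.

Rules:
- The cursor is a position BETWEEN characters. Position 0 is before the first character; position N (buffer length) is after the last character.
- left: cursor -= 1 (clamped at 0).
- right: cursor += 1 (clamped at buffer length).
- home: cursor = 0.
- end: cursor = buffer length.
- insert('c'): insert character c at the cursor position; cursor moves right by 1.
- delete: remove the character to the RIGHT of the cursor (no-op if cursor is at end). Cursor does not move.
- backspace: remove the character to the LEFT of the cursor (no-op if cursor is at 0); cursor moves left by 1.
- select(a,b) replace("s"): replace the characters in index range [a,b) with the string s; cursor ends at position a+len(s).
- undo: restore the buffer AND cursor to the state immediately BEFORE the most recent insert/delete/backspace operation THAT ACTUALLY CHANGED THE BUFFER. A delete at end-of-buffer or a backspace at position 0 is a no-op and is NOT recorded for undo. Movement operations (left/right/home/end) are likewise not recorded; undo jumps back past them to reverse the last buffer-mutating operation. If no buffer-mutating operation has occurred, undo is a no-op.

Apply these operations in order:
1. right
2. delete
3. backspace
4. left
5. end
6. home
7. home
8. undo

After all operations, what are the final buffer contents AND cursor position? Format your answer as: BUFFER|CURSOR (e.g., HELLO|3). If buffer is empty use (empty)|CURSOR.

Answer: GX|1

Derivation:
After op 1 (right): buf='GGX' cursor=1
After op 2 (delete): buf='GX' cursor=1
After op 3 (backspace): buf='X' cursor=0
After op 4 (left): buf='X' cursor=0
After op 5 (end): buf='X' cursor=1
After op 6 (home): buf='X' cursor=0
After op 7 (home): buf='X' cursor=0
After op 8 (undo): buf='GX' cursor=1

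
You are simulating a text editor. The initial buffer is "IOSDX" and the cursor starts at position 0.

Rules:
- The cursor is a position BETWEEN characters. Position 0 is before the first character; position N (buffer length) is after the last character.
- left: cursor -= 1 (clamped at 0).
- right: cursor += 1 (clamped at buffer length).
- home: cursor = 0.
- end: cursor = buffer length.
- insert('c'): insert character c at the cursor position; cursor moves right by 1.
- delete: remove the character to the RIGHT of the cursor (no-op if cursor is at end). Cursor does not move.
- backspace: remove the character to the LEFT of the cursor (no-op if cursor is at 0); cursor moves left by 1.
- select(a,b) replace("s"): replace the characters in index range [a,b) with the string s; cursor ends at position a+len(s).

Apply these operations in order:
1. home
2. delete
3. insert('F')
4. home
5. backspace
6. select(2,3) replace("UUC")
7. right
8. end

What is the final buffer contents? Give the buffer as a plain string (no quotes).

After op 1 (home): buf='IOSDX' cursor=0
After op 2 (delete): buf='OSDX' cursor=0
After op 3 (insert('F')): buf='FOSDX' cursor=1
After op 4 (home): buf='FOSDX' cursor=0
After op 5 (backspace): buf='FOSDX' cursor=0
After op 6 (select(2,3) replace("UUC")): buf='FOUUCDX' cursor=5
After op 7 (right): buf='FOUUCDX' cursor=6
After op 8 (end): buf='FOUUCDX' cursor=7

Answer: FOUUCDX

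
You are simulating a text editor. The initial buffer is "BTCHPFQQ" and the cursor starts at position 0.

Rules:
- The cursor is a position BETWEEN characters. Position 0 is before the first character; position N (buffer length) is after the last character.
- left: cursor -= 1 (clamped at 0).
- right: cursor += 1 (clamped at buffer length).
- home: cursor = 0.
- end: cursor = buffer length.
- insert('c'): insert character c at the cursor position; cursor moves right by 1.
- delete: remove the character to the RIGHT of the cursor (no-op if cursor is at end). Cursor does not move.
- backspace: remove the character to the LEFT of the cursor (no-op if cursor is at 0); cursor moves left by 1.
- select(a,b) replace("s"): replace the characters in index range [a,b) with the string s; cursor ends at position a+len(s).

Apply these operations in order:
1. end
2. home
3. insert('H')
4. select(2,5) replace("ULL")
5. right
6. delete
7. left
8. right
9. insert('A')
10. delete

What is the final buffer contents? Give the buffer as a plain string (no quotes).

Answer: HBULLPAQ

Derivation:
After op 1 (end): buf='BTCHPFQQ' cursor=8
After op 2 (home): buf='BTCHPFQQ' cursor=0
After op 3 (insert('H')): buf='HBTCHPFQQ' cursor=1
After op 4 (select(2,5) replace("ULL")): buf='HBULLPFQQ' cursor=5
After op 5 (right): buf='HBULLPFQQ' cursor=6
After op 6 (delete): buf='HBULLPQQ' cursor=6
After op 7 (left): buf='HBULLPQQ' cursor=5
After op 8 (right): buf='HBULLPQQ' cursor=6
After op 9 (insert('A')): buf='HBULLPAQQ' cursor=7
After op 10 (delete): buf='HBULLPAQ' cursor=7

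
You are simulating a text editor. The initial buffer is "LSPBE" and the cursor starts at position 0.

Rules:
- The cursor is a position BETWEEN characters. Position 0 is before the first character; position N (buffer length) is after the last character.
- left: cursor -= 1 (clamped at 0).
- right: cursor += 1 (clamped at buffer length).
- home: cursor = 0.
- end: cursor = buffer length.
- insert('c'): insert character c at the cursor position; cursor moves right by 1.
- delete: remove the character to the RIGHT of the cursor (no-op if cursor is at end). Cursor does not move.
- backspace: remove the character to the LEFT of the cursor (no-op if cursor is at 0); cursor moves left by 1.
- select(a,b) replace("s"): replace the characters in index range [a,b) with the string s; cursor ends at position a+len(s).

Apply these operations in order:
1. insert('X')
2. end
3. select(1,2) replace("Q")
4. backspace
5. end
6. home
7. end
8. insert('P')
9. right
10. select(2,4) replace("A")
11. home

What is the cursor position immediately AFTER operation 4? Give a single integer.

After op 1 (insert('X')): buf='XLSPBE' cursor=1
After op 2 (end): buf='XLSPBE' cursor=6
After op 3 (select(1,2) replace("Q")): buf='XQSPBE' cursor=2
After op 4 (backspace): buf='XSPBE' cursor=1

Answer: 1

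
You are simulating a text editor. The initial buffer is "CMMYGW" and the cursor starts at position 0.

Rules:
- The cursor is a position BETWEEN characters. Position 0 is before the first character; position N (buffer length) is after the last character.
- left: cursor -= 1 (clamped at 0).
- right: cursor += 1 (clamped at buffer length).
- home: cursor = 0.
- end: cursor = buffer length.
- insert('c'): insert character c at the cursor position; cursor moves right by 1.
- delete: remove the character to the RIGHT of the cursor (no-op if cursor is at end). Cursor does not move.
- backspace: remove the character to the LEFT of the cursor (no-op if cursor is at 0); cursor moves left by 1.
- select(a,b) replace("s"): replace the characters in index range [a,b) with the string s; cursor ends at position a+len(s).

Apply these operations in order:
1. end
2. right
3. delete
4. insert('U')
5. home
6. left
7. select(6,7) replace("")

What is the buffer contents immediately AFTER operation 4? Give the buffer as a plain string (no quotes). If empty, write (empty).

Answer: CMMYGWU

Derivation:
After op 1 (end): buf='CMMYGW' cursor=6
After op 2 (right): buf='CMMYGW' cursor=6
After op 3 (delete): buf='CMMYGW' cursor=6
After op 4 (insert('U')): buf='CMMYGWU' cursor=7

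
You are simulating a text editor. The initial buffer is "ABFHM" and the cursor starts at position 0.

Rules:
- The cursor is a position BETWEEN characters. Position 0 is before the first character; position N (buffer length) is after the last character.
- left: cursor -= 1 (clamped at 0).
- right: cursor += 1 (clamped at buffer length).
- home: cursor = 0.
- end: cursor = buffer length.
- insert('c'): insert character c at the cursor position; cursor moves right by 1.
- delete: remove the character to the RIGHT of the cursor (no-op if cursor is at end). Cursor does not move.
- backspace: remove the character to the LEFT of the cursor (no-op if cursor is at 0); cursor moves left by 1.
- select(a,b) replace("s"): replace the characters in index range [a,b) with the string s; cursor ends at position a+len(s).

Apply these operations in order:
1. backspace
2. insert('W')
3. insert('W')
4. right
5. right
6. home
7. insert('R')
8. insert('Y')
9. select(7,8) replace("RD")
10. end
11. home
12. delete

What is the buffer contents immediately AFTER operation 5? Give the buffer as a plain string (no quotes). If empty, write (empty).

After op 1 (backspace): buf='ABFHM' cursor=0
After op 2 (insert('W')): buf='WABFHM' cursor=1
After op 3 (insert('W')): buf='WWABFHM' cursor=2
After op 4 (right): buf='WWABFHM' cursor=3
After op 5 (right): buf='WWABFHM' cursor=4

Answer: WWABFHM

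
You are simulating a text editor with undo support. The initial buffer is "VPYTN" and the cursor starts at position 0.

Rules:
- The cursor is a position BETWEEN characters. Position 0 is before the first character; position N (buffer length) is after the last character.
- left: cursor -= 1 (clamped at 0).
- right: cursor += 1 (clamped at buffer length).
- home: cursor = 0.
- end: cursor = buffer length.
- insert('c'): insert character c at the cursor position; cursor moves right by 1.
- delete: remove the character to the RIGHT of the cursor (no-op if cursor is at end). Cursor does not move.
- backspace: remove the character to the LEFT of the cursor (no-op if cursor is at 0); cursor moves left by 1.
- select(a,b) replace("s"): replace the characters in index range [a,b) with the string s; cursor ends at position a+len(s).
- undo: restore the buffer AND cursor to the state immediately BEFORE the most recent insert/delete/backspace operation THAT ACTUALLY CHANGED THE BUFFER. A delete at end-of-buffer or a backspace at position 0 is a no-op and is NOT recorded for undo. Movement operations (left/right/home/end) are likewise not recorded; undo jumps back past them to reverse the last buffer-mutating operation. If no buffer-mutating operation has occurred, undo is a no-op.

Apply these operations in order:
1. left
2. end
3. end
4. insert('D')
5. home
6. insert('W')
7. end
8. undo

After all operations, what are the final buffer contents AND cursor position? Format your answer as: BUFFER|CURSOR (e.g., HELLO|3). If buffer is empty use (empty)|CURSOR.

After op 1 (left): buf='VPYTN' cursor=0
After op 2 (end): buf='VPYTN' cursor=5
After op 3 (end): buf='VPYTN' cursor=5
After op 4 (insert('D')): buf='VPYTND' cursor=6
After op 5 (home): buf='VPYTND' cursor=0
After op 6 (insert('W')): buf='WVPYTND' cursor=1
After op 7 (end): buf='WVPYTND' cursor=7
After op 8 (undo): buf='VPYTND' cursor=0

Answer: VPYTND|0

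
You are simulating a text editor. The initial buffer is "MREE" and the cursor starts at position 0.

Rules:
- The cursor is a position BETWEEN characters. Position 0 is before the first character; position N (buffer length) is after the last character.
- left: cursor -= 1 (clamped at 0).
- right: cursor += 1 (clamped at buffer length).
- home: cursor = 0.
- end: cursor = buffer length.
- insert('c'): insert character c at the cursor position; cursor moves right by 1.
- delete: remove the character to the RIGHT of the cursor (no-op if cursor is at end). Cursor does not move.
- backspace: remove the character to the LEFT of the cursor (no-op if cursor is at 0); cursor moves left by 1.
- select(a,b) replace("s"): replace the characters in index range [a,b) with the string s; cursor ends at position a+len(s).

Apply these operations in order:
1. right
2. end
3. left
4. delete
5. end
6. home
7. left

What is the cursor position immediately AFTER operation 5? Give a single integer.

After op 1 (right): buf='MREE' cursor=1
After op 2 (end): buf='MREE' cursor=4
After op 3 (left): buf='MREE' cursor=3
After op 4 (delete): buf='MRE' cursor=3
After op 5 (end): buf='MRE' cursor=3

Answer: 3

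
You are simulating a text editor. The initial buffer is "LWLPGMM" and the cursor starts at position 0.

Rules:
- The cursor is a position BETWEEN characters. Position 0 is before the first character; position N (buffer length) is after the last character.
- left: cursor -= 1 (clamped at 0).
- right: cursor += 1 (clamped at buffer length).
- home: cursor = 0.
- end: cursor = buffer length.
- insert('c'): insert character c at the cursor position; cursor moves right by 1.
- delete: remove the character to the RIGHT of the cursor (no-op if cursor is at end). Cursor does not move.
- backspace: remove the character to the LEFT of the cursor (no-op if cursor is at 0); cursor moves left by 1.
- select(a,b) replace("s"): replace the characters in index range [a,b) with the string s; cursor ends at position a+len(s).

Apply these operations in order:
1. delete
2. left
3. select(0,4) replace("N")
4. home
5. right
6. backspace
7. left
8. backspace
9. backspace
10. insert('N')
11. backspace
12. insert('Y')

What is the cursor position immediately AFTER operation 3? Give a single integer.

After op 1 (delete): buf='WLPGMM' cursor=0
After op 2 (left): buf='WLPGMM' cursor=0
After op 3 (select(0,4) replace("N")): buf='NMM' cursor=1

Answer: 1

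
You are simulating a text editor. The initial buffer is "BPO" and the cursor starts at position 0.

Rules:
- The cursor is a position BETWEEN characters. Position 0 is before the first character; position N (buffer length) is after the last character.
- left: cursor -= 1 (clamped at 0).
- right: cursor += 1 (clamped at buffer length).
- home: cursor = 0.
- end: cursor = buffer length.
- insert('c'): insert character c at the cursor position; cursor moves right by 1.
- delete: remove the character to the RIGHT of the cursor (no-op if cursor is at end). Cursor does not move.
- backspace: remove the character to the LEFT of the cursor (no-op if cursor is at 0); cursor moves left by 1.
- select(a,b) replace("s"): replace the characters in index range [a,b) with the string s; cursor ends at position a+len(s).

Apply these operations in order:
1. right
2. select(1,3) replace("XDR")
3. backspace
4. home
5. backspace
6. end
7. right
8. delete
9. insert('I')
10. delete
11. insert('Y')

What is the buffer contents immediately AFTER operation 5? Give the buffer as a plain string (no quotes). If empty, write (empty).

After op 1 (right): buf='BPO' cursor=1
After op 2 (select(1,3) replace("XDR")): buf='BXDR' cursor=4
After op 3 (backspace): buf='BXD' cursor=3
After op 4 (home): buf='BXD' cursor=0
After op 5 (backspace): buf='BXD' cursor=0

Answer: BXD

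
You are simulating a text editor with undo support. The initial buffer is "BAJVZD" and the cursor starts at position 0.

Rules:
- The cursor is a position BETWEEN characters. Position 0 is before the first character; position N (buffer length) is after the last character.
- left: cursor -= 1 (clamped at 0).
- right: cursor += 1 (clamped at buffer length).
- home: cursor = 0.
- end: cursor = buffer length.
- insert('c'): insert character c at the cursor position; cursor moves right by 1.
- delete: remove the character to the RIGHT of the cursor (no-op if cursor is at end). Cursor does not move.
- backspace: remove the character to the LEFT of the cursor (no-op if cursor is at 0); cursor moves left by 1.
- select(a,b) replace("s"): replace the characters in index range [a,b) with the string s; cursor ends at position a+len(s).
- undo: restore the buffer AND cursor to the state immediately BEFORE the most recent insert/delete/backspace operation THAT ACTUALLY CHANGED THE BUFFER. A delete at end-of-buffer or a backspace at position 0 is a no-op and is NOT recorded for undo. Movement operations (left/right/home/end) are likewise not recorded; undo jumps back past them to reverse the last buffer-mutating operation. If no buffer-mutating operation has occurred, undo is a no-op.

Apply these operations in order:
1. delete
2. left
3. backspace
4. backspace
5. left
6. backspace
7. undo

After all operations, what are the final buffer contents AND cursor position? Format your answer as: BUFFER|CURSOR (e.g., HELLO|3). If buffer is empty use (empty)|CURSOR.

After op 1 (delete): buf='AJVZD' cursor=0
After op 2 (left): buf='AJVZD' cursor=0
After op 3 (backspace): buf='AJVZD' cursor=0
After op 4 (backspace): buf='AJVZD' cursor=0
After op 5 (left): buf='AJVZD' cursor=0
After op 6 (backspace): buf='AJVZD' cursor=0
After op 7 (undo): buf='BAJVZD' cursor=0

Answer: BAJVZD|0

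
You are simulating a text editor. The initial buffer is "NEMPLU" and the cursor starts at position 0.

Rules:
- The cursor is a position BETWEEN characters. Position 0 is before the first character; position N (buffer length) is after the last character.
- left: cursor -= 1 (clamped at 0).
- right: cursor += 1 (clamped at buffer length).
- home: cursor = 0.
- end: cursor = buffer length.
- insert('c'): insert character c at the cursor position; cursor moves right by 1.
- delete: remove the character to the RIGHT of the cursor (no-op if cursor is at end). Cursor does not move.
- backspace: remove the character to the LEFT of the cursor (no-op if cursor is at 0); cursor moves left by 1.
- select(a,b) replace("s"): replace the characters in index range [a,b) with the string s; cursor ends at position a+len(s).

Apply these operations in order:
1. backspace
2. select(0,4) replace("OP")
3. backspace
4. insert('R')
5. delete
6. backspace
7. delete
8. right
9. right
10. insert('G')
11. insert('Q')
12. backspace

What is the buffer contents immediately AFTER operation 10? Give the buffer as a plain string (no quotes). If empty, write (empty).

Answer: OG

Derivation:
After op 1 (backspace): buf='NEMPLU' cursor=0
After op 2 (select(0,4) replace("OP")): buf='OPLU' cursor=2
After op 3 (backspace): buf='OLU' cursor=1
After op 4 (insert('R')): buf='ORLU' cursor=2
After op 5 (delete): buf='ORU' cursor=2
After op 6 (backspace): buf='OU' cursor=1
After op 7 (delete): buf='O' cursor=1
After op 8 (right): buf='O' cursor=1
After op 9 (right): buf='O' cursor=1
After op 10 (insert('G')): buf='OG' cursor=2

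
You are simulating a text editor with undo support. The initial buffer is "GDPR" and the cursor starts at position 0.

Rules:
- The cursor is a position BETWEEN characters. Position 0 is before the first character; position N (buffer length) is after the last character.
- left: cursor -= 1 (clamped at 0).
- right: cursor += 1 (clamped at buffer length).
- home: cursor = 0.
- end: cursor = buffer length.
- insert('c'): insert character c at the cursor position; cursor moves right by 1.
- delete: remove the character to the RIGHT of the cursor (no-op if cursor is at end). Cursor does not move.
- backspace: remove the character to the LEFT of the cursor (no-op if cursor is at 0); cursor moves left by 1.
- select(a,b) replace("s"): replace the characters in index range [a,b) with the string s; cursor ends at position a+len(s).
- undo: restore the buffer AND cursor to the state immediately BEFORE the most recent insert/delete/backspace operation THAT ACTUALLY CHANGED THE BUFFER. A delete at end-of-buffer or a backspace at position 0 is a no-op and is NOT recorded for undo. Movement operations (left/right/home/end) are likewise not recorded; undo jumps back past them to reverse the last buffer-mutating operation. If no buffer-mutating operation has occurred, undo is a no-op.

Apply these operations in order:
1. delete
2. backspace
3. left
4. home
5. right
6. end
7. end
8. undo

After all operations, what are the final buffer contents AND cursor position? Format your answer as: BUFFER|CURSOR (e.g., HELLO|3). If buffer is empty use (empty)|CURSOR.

After op 1 (delete): buf='DPR' cursor=0
After op 2 (backspace): buf='DPR' cursor=0
After op 3 (left): buf='DPR' cursor=0
After op 4 (home): buf='DPR' cursor=0
After op 5 (right): buf='DPR' cursor=1
After op 6 (end): buf='DPR' cursor=3
After op 7 (end): buf='DPR' cursor=3
After op 8 (undo): buf='GDPR' cursor=0

Answer: GDPR|0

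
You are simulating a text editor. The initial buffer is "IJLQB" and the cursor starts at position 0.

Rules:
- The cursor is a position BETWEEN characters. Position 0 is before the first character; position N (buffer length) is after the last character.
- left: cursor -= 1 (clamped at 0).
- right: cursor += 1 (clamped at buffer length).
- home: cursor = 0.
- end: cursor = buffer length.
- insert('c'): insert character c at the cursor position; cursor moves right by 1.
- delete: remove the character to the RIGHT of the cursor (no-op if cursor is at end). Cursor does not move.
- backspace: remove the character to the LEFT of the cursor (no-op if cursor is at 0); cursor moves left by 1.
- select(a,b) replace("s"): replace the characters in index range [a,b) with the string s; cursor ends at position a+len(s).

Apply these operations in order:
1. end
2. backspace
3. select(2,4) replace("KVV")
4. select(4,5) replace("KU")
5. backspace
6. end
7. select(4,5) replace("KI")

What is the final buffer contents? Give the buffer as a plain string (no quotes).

Answer: IJKVKI

Derivation:
After op 1 (end): buf='IJLQB' cursor=5
After op 2 (backspace): buf='IJLQ' cursor=4
After op 3 (select(2,4) replace("KVV")): buf='IJKVV' cursor=5
After op 4 (select(4,5) replace("KU")): buf='IJKVKU' cursor=6
After op 5 (backspace): buf='IJKVK' cursor=5
After op 6 (end): buf='IJKVK' cursor=5
After op 7 (select(4,5) replace("KI")): buf='IJKVKI' cursor=6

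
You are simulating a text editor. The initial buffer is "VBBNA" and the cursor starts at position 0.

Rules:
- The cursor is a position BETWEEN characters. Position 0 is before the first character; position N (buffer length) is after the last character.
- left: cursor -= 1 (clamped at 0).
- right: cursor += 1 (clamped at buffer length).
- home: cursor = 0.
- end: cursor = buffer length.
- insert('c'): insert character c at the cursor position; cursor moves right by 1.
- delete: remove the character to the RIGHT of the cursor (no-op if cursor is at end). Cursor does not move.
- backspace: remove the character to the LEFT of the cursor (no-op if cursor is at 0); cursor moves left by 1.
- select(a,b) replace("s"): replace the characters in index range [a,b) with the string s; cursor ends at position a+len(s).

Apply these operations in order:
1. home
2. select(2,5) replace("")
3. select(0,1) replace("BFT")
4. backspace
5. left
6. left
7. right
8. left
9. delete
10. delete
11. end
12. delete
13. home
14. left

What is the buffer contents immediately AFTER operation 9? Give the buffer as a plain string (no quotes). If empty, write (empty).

Answer: FB

Derivation:
After op 1 (home): buf='VBBNA' cursor=0
After op 2 (select(2,5) replace("")): buf='VB' cursor=2
After op 3 (select(0,1) replace("BFT")): buf='BFTB' cursor=3
After op 4 (backspace): buf='BFB' cursor=2
After op 5 (left): buf='BFB' cursor=1
After op 6 (left): buf='BFB' cursor=0
After op 7 (right): buf='BFB' cursor=1
After op 8 (left): buf='BFB' cursor=0
After op 9 (delete): buf='FB' cursor=0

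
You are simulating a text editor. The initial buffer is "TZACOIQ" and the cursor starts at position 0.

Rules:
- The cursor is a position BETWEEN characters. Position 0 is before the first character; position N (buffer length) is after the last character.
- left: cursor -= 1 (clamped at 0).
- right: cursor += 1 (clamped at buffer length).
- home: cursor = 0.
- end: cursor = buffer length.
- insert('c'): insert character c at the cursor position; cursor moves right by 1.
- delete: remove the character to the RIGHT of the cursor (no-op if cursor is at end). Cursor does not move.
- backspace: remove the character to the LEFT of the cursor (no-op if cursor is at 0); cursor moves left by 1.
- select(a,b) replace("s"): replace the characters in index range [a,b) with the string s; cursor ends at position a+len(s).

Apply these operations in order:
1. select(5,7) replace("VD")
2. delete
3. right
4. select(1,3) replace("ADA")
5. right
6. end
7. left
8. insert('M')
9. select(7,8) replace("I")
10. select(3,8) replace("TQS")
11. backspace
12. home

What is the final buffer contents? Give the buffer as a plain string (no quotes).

After op 1 (select(5,7) replace("VD")): buf='TZACOVD' cursor=7
After op 2 (delete): buf='TZACOVD' cursor=7
After op 3 (right): buf='TZACOVD' cursor=7
After op 4 (select(1,3) replace("ADA")): buf='TADACOVD' cursor=4
After op 5 (right): buf='TADACOVD' cursor=5
After op 6 (end): buf='TADACOVD' cursor=8
After op 7 (left): buf='TADACOVD' cursor=7
After op 8 (insert('M')): buf='TADACOVMD' cursor=8
After op 9 (select(7,8) replace("I")): buf='TADACOVID' cursor=8
After op 10 (select(3,8) replace("TQS")): buf='TADTQSD' cursor=6
After op 11 (backspace): buf='TADTQD' cursor=5
After op 12 (home): buf='TADTQD' cursor=0

Answer: TADTQD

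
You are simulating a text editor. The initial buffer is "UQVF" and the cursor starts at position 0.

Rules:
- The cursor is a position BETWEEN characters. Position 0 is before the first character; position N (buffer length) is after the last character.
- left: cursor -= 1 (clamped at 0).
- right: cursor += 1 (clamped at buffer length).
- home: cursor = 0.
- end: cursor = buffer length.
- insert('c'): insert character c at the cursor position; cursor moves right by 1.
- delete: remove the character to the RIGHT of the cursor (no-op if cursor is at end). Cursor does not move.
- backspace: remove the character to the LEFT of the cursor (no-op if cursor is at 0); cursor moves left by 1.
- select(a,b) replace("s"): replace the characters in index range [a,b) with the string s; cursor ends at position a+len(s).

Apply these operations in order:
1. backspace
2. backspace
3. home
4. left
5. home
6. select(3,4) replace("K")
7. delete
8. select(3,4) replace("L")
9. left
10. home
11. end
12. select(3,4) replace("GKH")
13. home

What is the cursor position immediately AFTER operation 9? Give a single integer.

Answer: 3

Derivation:
After op 1 (backspace): buf='UQVF' cursor=0
After op 2 (backspace): buf='UQVF' cursor=0
After op 3 (home): buf='UQVF' cursor=0
After op 4 (left): buf='UQVF' cursor=0
After op 5 (home): buf='UQVF' cursor=0
After op 6 (select(3,4) replace("K")): buf='UQVK' cursor=4
After op 7 (delete): buf='UQVK' cursor=4
After op 8 (select(3,4) replace("L")): buf='UQVL' cursor=4
After op 9 (left): buf='UQVL' cursor=3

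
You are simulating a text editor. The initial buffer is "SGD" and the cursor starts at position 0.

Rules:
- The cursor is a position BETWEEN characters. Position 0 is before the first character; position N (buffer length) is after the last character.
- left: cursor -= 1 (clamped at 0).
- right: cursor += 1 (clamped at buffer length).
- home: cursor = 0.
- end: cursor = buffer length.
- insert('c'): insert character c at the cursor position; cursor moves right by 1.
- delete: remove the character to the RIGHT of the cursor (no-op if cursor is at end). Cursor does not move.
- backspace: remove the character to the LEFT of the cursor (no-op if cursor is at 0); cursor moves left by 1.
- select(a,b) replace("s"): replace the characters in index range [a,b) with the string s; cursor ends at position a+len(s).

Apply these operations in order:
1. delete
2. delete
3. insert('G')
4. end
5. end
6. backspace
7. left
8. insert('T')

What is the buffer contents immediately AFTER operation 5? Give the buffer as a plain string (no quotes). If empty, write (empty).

After op 1 (delete): buf='GD' cursor=0
After op 2 (delete): buf='D' cursor=0
After op 3 (insert('G')): buf='GD' cursor=1
After op 4 (end): buf='GD' cursor=2
After op 5 (end): buf='GD' cursor=2

Answer: GD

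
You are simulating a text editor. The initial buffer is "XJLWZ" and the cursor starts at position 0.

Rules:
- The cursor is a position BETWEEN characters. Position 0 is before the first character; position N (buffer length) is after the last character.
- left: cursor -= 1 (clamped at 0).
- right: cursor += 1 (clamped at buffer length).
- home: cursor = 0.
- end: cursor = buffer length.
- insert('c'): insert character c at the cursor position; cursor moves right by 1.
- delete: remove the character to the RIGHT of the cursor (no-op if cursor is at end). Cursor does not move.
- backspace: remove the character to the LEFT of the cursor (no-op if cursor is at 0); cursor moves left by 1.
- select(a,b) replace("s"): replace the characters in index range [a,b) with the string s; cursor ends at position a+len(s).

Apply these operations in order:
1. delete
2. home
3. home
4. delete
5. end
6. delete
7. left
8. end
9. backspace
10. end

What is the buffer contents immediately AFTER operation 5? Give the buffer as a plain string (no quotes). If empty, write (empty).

Answer: LWZ

Derivation:
After op 1 (delete): buf='JLWZ' cursor=0
After op 2 (home): buf='JLWZ' cursor=0
After op 3 (home): buf='JLWZ' cursor=0
After op 4 (delete): buf='LWZ' cursor=0
After op 5 (end): buf='LWZ' cursor=3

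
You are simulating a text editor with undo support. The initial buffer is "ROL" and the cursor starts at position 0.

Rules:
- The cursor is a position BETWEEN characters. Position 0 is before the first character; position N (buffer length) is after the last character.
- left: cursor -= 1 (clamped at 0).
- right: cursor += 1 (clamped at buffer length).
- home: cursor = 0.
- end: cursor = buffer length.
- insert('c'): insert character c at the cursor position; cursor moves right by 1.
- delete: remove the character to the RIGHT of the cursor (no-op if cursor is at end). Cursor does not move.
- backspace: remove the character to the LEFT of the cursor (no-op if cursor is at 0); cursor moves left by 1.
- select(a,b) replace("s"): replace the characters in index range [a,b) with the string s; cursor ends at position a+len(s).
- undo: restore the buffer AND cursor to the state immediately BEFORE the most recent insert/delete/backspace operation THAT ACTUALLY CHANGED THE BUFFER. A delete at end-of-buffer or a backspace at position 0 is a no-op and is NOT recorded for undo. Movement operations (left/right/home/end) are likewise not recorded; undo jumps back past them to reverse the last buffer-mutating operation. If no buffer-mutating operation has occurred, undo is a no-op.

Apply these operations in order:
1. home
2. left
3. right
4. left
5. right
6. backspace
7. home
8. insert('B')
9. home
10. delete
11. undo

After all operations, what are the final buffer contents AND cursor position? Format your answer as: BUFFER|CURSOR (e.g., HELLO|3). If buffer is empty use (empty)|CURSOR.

After op 1 (home): buf='ROL' cursor=0
After op 2 (left): buf='ROL' cursor=0
After op 3 (right): buf='ROL' cursor=1
After op 4 (left): buf='ROL' cursor=0
After op 5 (right): buf='ROL' cursor=1
After op 6 (backspace): buf='OL' cursor=0
After op 7 (home): buf='OL' cursor=0
After op 8 (insert('B')): buf='BOL' cursor=1
After op 9 (home): buf='BOL' cursor=0
After op 10 (delete): buf='OL' cursor=0
After op 11 (undo): buf='BOL' cursor=0

Answer: BOL|0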